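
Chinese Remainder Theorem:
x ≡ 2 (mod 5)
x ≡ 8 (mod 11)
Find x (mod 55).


M = 5*11 = 55
M1 = M/5 = 11, M2 = M/11 = 5
M1^(-1) mod 5 = 1, M2^(-1) mod 11 = 9
x = 2*11*1 + 8*5*9 = 382
382 mod 55 = 52
Check: 52 mod 5 = 2 ✓, 52 mod 11 = 8 ✓

x ≡ 52 (mod 55)


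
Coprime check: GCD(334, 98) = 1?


Euclidean algorithm:
334 = 3 * 98 + 40
98 = 2 * 40 + 18
40 = 2 * 18 + 4
18 = 4 * 4 + 2
4 = 2 * 2 + 0
GCD(334, 98) = 2

No, not coprime (GCD = 2)


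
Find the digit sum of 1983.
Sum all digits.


1 + 9 + 8 + 3 = 21


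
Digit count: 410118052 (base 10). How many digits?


410118052 has 9 digits in base 10
floor(log10(410118052)) + 1 = floor(8.6129) + 1 = 9

9 digits (base 10)


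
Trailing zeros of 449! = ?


floor(449/5) = 89
floor(449/25) = 17
floor(449/125) = 3
Total = 109

109 trailing zeros


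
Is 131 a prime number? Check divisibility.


Check divisors up to sqrt(131) = 11.4455
No divisors found.
131 is prime.

Yes, 131 is prime


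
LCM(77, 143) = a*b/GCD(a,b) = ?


GCD(77, 143) = 11
LCM = 77*143/11 = 11011/11 = 1001

LCM = 1001


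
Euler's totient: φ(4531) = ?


4531 = 23 × 197
Prime factors: 23, 197
φ(4531) = 4531 × (1-1/23) × (1-1/197)
= 4531 × 22/23 × 196/197 = 4312

φ(4531) = 4312


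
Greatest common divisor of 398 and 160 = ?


398 = 2 * 160 + 78
160 = 2 * 78 + 4
78 = 19 * 4 + 2
4 = 2 * 2 + 0
GCD = 2


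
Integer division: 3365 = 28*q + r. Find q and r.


3365 = 28 * 120 + 5
Check: 3360 + 5 = 3365

q = 120, r = 5


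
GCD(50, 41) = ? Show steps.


50 = 1 * 41 + 9
41 = 4 * 9 + 5
9 = 1 * 5 + 4
5 = 1 * 4 + 1
4 = 4 * 1 + 0
GCD = 1


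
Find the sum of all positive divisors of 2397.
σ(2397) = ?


Divisors of 2397: 1, 3, 17, 47, 51, 141, 799, 2397
Sum = 1 + 3 + 17 + 47 + 51 + 141 + 799 + 2397 = 3456

σ(2397) = 3456


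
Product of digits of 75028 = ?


7 × 5 × 0 × 2 × 8 = 0


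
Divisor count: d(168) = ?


168 = 2^3 × 3^1 × 7^1
d(168) = (3+1) × (1+1) × (1+1) = 16

16 divisors


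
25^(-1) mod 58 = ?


Use the extended Euclidean algorithm on (58, 25); each row r = 58*s + 25*t:
r=58, s=1, t=0
r=25, s=0, t=1
q=2: r=8, s=1, t=-2   [58*(1) + 25*(-2) = 8]
q=3: r=1, s=-3, t=7   [58*(-3) + 25*(7) = 1]
q=8: r=0, s=25, t=-58   [58*(25) + 25*(-58) = 0]
GCD = 1 with t = 7, so 25*(7) ≡ 1 (mod 58)
Inverse = 7 mod 58 = 7
Check: 25 * 7 = 175 ≡ 1 (mod 58)

25^(-1) ≡ 7 (mod 58)


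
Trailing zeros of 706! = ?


floor(706/5) = 141
floor(706/25) = 28
floor(706/125) = 5
floor(706/625) = 1
Total = 175

175 trailing zeros


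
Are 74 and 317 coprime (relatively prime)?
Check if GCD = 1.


Euclidean algorithm:
317 = 4 * 74 + 21
74 = 3 * 21 + 11
21 = 1 * 11 + 10
11 = 1 * 10 + 1
10 = 10 * 1 + 0
GCD(74, 317) = 1

Yes, coprime (GCD = 1)


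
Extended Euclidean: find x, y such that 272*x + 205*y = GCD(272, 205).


Tabular extended Euclidean (each row: r = 272*s + 205*t):
r=272, s=1, t=0
r=205, s=0, t=1
q=1: r=67, s=1, t=-1   [272*(1) + 205*(-1) = 67]
q=3: r=4, s=-3, t=4   [272*(-3) + 205*(4) = 4]
q=16: r=3, s=49, t=-65   [272*(49) + 205*(-65) = 3]
q=1: r=1, s=-52, t=69   [272*(-52) + 205*(69) = 1]
q=3: r=0, s=205, t=-272   [272*(205) + 205*(-272) = 0]
GCD = 1; from the row with r=1: x=-52, y=69
Check: 272*(-52) + 205*(69) = -14144 + 14145 = 1

GCD = 1, x = -52, y = 69


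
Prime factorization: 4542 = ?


4542 / 2 = 2271
2271 / 3 = 757
757 / 757 = 1
4542 = 2 × 3 × 757


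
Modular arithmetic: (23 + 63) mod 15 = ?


23 + 63 = 86
86 mod 15 = 11


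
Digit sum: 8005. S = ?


8 + 0 + 0 + 5 = 13


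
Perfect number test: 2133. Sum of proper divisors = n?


Proper divisors of 2133: 1, 3, 9, 27, 79, 237, 711
Sum = 1 + 3 + 9 + 27 + 79 + 237 + 711 = 1067

No, 2133 is not perfect (1067 ≠ 2133)


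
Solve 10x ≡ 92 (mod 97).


GCD(10, 97) = 1, unique solution
a^(-1) mod 97 = 68
x = 68 * 92 mod 97 = 48

x ≡ 48 (mod 97)


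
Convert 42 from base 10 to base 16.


42 (base 10) = 42 (decimal)
42 (decimal) = 2A (base 16)


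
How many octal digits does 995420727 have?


995420727 in base 8 = 7325165067
Number of digits = 10

10 digits (base 8)


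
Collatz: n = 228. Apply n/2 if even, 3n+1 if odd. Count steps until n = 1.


228 → 114 → 57 → 172 → 86 → 43 → 130 → 65 → 196 → 98 → 49 → 148 → 74 → 37 → 112 → 56 → 28 → 14 → 7 → 22 → 11 → 34 → 17 → 52 → 26 → 13 → 40 → 20 → 10 → 5 → 16 → 8 → 4 → 2 → 1
Total steps = 34

34 steps


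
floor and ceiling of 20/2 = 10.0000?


20/2 = 10.0000
floor = 10
ceil = 10

floor = 10, ceil = 10


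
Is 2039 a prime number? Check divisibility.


Check divisors up to sqrt(2039) = 45.1553
No divisors found.
2039 is prime.

Yes, 2039 is prime


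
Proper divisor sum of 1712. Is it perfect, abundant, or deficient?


Proper divisors: 1, 2, 4, 8, 16, 107, 214, 428, 856
Sum = 1 + 2 + 4 + 8 + 16 + 107 + 214 + 428 + 856 = 1636
1636 < 1712 → deficient

s(1712) = 1636 (deficient)


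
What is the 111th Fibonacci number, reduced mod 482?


F(k) mod 482 for k=1..111:
1, 1, 2, 3, 5, 8, 13, 21, 34, 55, 89, 144, 233, 377, 128, 23, 151, 174, 325, 17, 342, 359, 219, 96, 315, 411, 244, 173, 417, 108, 43, 151, 194, 345, 57, 402, 459, 379, 356, 253, 127, 380, 25, 405, 430, 353, 301, 172, 473, 163, 154, 317, 471, 306, 295, 119, 414, 51, 465, 34, 17, 51, 68, 119, 187, 306, 11, 317, 328, 163, 9, 172, 181, 353, 52, 405, 457, 380, 355, 253, 126, 379, 23, 402, 425, 345, 288, 151, 439, 108, 65, 173, 238, 411, 167, 96, 263, 359, 140, 17, 157, 174, 331, 23, 354, 377, 249, 144, 393, 55, 448
F(111) mod 482 = 448


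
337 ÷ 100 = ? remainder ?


337 = 100 * 3 + 37
Check: 300 + 37 = 337

q = 3, r = 37


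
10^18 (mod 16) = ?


10^1 mod 16 = 10
10^2 mod 16 = 4
10^3 mod 16 = 8
10^4 mod 16 = 0
10^5 mod 16 = 0
10^6 mod 16 = 0
10^7 mod 16 = 0
10^8 mod 16 = 0
10^9 mod 16 = 0
10^10 mod 16 = 0
10^11 mod 16 = 0
10^12 mod 16 = 0
10^13 mod 16 = 0
10^14 mod 16 = 0
10^15 mod 16 = 0
10^16 mod 16 = 0
10^17 mod 16 = 0
10^18 mod 16 = 0


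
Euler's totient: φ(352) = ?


352 = 2^5 × 11
Prime factors: 2, 11
φ(352) = 352 × (1-1/2) × (1-1/11)
= 352 × 1/2 × 10/11 = 160

φ(352) = 160


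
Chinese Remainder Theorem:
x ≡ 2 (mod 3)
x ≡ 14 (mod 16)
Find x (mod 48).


M = 3*16 = 48
M1 = M/3 = 16, M2 = M/16 = 3
M1^(-1) mod 3 = 1, M2^(-1) mod 16 = 11
x = 2*16*1 + 14*3*11 = 494
494 mod 48 = 14
Check: 14 mod 3 = 2 ✓, 14 mod 16 = 14 ✓

x ≡ 14 (mod 48)


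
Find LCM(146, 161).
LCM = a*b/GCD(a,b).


GCD(146, 161) = 1
LCM = 146*161/1 = 23506/1 = 23506

LCM = 23506


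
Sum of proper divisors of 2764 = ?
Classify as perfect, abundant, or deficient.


Proper divisors: 1, 2, 4, 691, 1382
Sum = 1 + 2 + 4 + 691 + 1382 = 2080
2080 < 2764 → deficient

s(2764) = 2080 (deficient)


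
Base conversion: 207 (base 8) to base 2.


207 (base 8) = 135 (decimal)
135 (decimal) = 10000111 (base 2)


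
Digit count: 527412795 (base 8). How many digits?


527412795 in base 8 = 3733727073
Number of digits = 10

10 digits (base 8)


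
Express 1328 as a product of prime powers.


1328 / 2 = 664
664 / 2 = 332
332 / 2 = 166
166 / 2 = 83
83 / 83 = 1
1328 = 2^4 × 83


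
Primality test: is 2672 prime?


2672 / 2 = 1336 (exact division)
2672 is NOT prime.

No, 2672 is not prime


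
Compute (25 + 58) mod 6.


25 + 58 = 83
83 mod 6 = 5


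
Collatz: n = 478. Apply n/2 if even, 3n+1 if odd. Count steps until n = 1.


478 → 239 → 718 → 359 → 1078 → 539 → 1618 → 809 → 2428 → 1214 → 607 → 1822 → 911 → 2734 → 1367 → 4102 → 2051 → 6154 → 3077 → 9232 → 4616 → 2308 → 1154 → 577 → 1732 → 866 → 433 → 1300 → 650 → 325 → 976 → 488 → 244 → 122 → 61 → 184 → 92 → 46 → 23 → 70 → 35 → 106 → 53 → 160 → 80 → 40 → 20 → 10 → 5 → 16 → 8 → 4 → 2 → 1
Total steps = 53

53 steps


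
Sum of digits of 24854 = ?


2 + 4 + 8 + 5 + 4 = 23


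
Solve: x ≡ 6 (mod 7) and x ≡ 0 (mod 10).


M = 7*10 = 70
M1 = M/7 = 10, M2 = M/10 = 7
M1^(-1) mod 7 = 5, M2^(-1) mod 10 = 3
x = 6*10*5 + 0*7*3 = 300
300 mod 70 = 20
Check: 20 mod 7 = 6 ✓, 20 mod 10 = 0 ✓

x ≡ 20 (mod 70)


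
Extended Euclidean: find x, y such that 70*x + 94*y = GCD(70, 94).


Tabular extended Euclidean (each row: r = 70*s + 94*t):
r=70, s=1, t=0
r=94, s=0, t=1
q=0: r=70, s=1, t=0   [70*(1) + 94*(0) = 70]
q=1: r=24, s=-1, t=1   [70*(-1) + 94*(1) = 24]
q=2: r=22, s=3, t=-2   [70*(3) + 94*(-2) = 22]
q=1: r=2, s=-4, t=3   [70*(-4) + 94*(3) = 2]
q=11: r=0, s=47, t=-35   [70*(47) + 94*(-35) = 0]
GCD = 2; from the row with r=2: x=-4, y=3
Check: 70*(-4) + 94*(3) = -280 + 282 = 2

GCD = 2, x = -4, y = 3


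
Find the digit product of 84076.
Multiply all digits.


8 × 4 × 0 × 7 × 6 = 0


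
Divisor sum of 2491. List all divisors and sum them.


Divisors of 2491: 1, 47, 53, 2491
Sum = 1 + 47 + 53 + 2491 = 2592

σ(2491) = 2592


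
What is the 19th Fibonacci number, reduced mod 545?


F(k) mod 545 for k=1..19:
1, 1, 2, 3, 5, 8, 13, 21, 34, 55, 89, 144, 233, 377, 65, 442, 507, 404, 366
F(19) mod 545 = 366


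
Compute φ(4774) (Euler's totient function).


4774 = 2 × 7 × 11 × 31
Prime factors: 2, 7, 11, 31
φ(4774) = 4774 × (1-1/2) × (1-1/7) × (1-1/11) × (1-1/31)
= 4774 × 1/2 × 6/7 × 10/11 × 30/31 = 1800

φ(4774) = 1800


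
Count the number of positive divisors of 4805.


4805 = 5^1 × 31^2
d(4805) = (1+1) × (2+1) = 6

6 divisors


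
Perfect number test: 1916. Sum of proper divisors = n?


Proper divisors of 1916: 1, 2, 4, 479, 958
Sum = 1 + 2 + 4 + 479 + 958 = 1444

No, 1916 is not perfect (1444 ≠ 1916)


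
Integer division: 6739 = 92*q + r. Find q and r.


6739 = 92 * 73 + 23
Check: 6716 + 23 = 6739

q = 73, r = 23


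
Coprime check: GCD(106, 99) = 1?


Euclidean algorithm:
106 = 1 * 99 + 7
99 = 14 * 7 + 1
7 = 7 * 1 + 0
GCD(106, 99) = 1

Yes, coprime (GCD = 1)


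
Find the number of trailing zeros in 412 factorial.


floor(412/5) = 82
floor(412/25) = 16
floor(412/125) = 3
Total = 101

101 trailing zeros


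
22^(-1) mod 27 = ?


Use the extended Euclidean algorithm on (27, 22); each row r = 27*s + 22*t:
r=27, s=1, t=0
r=22, s=0, t=1
q=1: r=5, s=1, t=-1   [27*(1) + 22*(-1) = 5]
q=4: r=2, s=-4, t=5   [27*(-4) + 22*(5) = 2]
q=2: r=1, s=9, t=-11   [27*(9) + 22*(-11) = 1]
q=2: r=0, s=-22, t=27   [27*(-22) + 22*(27) = 0]
GCD = 1 with t = -11, so 22*(-11) ≡ 1 (mod 27)
Inverse = -11 mod 27 = 16
Check: 22 * 16 = 352 ≡ 1 (mod 27)

22^(-1) ≡ 16 (mod 27)


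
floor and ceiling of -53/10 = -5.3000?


-53/10 = -5.3000
floor = -6
ceil = -5

floor = -6, ceil = -5


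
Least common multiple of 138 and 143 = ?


GCD(138, 143) = 1
LCM = 138*143/1 = 19734/1 = 19734

LCM = 19734


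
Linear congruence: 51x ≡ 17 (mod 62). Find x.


GCD(51, 62) = 1, unique solution
a^(-1) mod 62 = 45
x = 45 * 17 mod 62 = 21

x ≡ 21 (mod 62)


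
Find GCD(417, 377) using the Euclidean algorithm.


417 = 1 * 377 + 40
377 = 9 * 40 + 17
40 = 2 * 17 + 6
17 = 2 * 6 + 5
6 = 1 * 5 + 1
5 = 5 * 1 + 0
GCD = 1


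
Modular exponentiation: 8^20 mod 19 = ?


8^1 mod 19 = 8
8^2 mod 19 = 7
8^3 mod 19 = 18
8^4 mod 19 = 11
8^5 mod 19 = 12
8^6 mod 19 = 1
8^7 mod 19 = 8
8^8 mod 19 = 7
8^9 mod 19 = 18
8^10 mod 19 = 11
8^11 mod 19 = 12
8^12 mod 19 = 1
8^13 mod 19 = 8
8^14 mod 19 = 7
8^15 mod 19 = 18
8^16 mod 19 = 11
8^17 mod 19 = 12
8^18 mod 19 = 1
8^19 mod 19 = 8
8^20 mod 19 = 7


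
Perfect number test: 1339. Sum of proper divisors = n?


Proper divisors of 1339: 1, 13, 103
Sum = 1 + 13 + 103 = 117

No, 1339 is not perfect (117 ≠ 1339)


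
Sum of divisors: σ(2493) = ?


Divisors of 2493: 1, 3, 9, 277, 831, 2493
Sum = 1 + 3 + 9 + 277 + 831 + 2493 = 3614

σ(2493) = 3614


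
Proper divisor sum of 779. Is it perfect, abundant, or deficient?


Proper divisors: 1, 19, 41
Sum = 1 + 19 + 41 = 61
61 < 779 → deficient

s(779) = 61 (deficient)


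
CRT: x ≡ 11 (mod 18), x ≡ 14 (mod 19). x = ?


M = 18*19 = 342
M1 = M/18 = 19, M2 = M/19 = 18
M1^(-1) mod 18 = 1, M2^(-1) mod 19 = 18
x = 11*19*1 + 14*18*18 = 4745
4745 mod 342 = 299
Check: 299 mod 18 = 11 ✓, 299 mod 19 = 14 ✓

x ≡ 299 (mod 342)


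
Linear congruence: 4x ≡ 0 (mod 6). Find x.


GCD(4, 6) = 2 divides 0
Divide: 2x ≡ 0 (mod 3)
x ≡ 0 (mod 3)


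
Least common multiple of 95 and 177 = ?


GCD(95, 177) = 1
LCM = 95*177/1 = 16815/1 = 16815

LCM = 16815


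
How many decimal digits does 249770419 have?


249770419 has 9 digits in base 10
floor(log10(249770419)) + 1 = floor(8.3975) + 1 = 9

9 digits (base 10)


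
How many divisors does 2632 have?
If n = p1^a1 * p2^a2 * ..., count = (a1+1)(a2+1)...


2632 = 2^3 × 7^1 × 47^1
d(2632) = (3+1) × (1+1) × (1+1) = 16

16 divisors


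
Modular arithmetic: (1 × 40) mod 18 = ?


1 × 40 = 40
40 mod 18 = 4


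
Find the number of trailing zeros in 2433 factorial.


floor(2433/5) = 486
floor(2433/25) = 97
floor(2433/125) = 19
floor(2433/625) = 3
Total = 605

605 trailing zeros


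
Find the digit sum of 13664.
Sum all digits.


1 + 3 + 6 + 6 + 4 = 20


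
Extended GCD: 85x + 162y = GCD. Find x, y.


Tabular extended Euclidean (each row: r = 85*s + 162*t):
r=85, s=1, t=0
r=162, s=0, t=1
q=0: r=85, s=1, t=0   [85*(1) + 162*(0) = 85]
q=1: r=77, s=-1, t=1   [85*(-1) + 162*(1) = 77]
q=1: r=8, s=2, t=-1   [85*(2) + 162*(-1) = 8]
q=9: r=5, s=-19, t=10   [85*(-19) + 162*(10) = 5]
q=1: r=3, s=21, t=-11   [85*(21) + 162*(-11) = 3]
q=1: r=2, s=-40, t=21   [85*(-40) + 162*(21) = 2]
q=1: r=1, s=61, t=-32   [85*(61) + 162*(-32) = 1]
q=2: r=0, s=-162, t=85   [85*(-162) + 162*(85) = 0]
GCD = 1; from the row with r=1: x=61, y=-32
Check: 85*(61) + 162*(-32) = 5185 - 5184 = 1

GCD = 1, x = 61, y = -32


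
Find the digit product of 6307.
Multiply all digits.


6 × 3 × 0 × 7 = 0


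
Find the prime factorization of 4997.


4997 / 19 = 263
263 / 263 = 1
4997 = 19 × 263


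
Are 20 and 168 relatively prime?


Euclidean algorithm:
168 = 8 * 20 + 8
20 = 2 * 8 + 4
8 = 2 * 4 + 0
GCD(20, 168) = 4

No, not coprime (GCD = 4)


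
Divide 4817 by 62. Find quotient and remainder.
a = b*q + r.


4817 = 62 * 77 + 43
Check: 4774 + 43 = 4817

q = 77, r = 43


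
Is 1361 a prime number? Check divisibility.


Check divisors up to sqrt(1361) = 36.8917
No divisors found.
1361 is prime.

Yes, 1361 is prime


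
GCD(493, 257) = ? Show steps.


493 = 1 * 257 + 236
257 = 1 * 236 + 21
236 = 11 * 21 + 5
21 = 4 * 5 + 1
5 = 5 * 1 + 0
GCD = 1


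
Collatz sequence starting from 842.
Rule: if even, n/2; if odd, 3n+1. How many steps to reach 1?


842 → 421 → 1264 → 632 → 316 → 158 → 79 → 238 → 119 → 358 → 179 → 538 → 269 → 808 → 404 → 202 → 101 → 304 → 152 → 76 → 38 → 19 → 58 → 29 → 88 → 44 → 22 → 11 → 34 → 17 → 52 → 26 → 13 → 40 → 20 → 10 → 5 → 16 → 8 → 4 → 2 → 1
Total steps = 41

41 steps


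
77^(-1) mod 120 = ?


Use the extended Euclidean algorithm on (120, 77); each row r = 120*s + 77*t:
r=120, s=1, t=0
r=77, s=0, t=1
q=1: r=43, s=1, t=-1   [120*(1) + 77*(-1) = 43]
q=1: r=34, s=-1, t=2   [120*(-1) + 77*(2) = 34]
q=1: r=9, s=2, t=-3   [120*(2) + 77*(-3) = 9]
q=3: r=7, s=-7, t=11   [120*(-7) + 77*(11) = 7]
q=1: r=2, s=9, t=-14   [120*(9) + 77*(-14) = 2]
q=3: r=1, s=-34, t=53   [120*(-34) + 77*(53) = 1]
q=2: r=0, s=77, t=-120   [120*(77) + 77*(-120) = 0]
GCD = 1 with t = 53, so 77*(53) ≡ 1 (mod 120)
Inverse = 53 mod 120 = 53
Check: 77 * 53 = 4081 ≡ 1 (mod 120)

77^(-1) ≡ 53 (mod 120)


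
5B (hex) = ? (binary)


5B (base 16) = 91 (decimal)
91 (decimal) = 1011011 (base 2)


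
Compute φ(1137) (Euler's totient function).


1137 = 3 × 379
Prime factors: 3, 379
φ(1137) = 1137 × (1-1/3) × (1-1/379)
= 1137 × 2/3 × 378/379 = 756

φ(1137) = 756


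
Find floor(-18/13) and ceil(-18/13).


-18/13 = -1.3846
floor = -2
ceil = -1

floor = -2, ceil = -1


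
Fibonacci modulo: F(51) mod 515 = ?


F(k) mod 515 for k=1..51:
1, 1, 2, 3, 5, 8, 13, 21, 34, 55, 89, 144, 233, 377, 95, 472, 52, 9, 61, 70, 131, 201, 332, 18, 350, 368, 203, 56, 259, 315, 59, 374, 433, 292, 210, 502, 197, 184, 381, 50, 431, 481, 397, 363, 245, 93, 338, 431, 254, 170, 424
F(51) mod 515 = 424


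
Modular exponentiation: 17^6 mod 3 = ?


17^1 mod 3 = 2
17^2 mod 3 = 1
17^3 mod 3 = 2
17^4 mod 3 = 1
17^5 mod 3 = 2
17^6 mod 3 = 1


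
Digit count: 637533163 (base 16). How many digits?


637533163 in base 16 = 25FFFBEB
Number of digits = 8

8 digits (base 16)


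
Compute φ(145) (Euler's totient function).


145 = 5 × 29
Prime factors: 5, 29
φ(145) = 145 × (1-1/5) × (1-1/29)
= 145 × 4/5 × 28/29 = 112

φ(145) = 112


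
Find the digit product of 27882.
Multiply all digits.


2 × 7 × 8 × 8 × 2 = 1792


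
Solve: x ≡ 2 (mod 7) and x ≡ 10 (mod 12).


M = 7*12 = 84
M1 = M/7 = 12, M2 = M/12 = 7
M1^(-1) mod 7 = 3, M2^(-1) mod 12 = 7
x = 2*12*3 + 10*7*7 = 562
562 mod 84 = 58
Check: 58 mod 7 = 2 ✓, 58 mod 12 = 10 ✓

x ≡ 58 (mod 84)


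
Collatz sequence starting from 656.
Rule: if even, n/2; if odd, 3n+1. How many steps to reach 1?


656 → 328 → 164 → 82 → 41 → 124 → 62 → 31 → 94 → 47 → 142 → 71 → 214 → 107 → 322 → 161 → 484 → 242 → 121 → 364 → 182 → 91 → 274 → 137 → 412 → 206 → 103 → 310 → 155 → 466 → 233 → 700 → 350 → 175 → 526 → 263 → 790 → 395 → 1186 → 593 → 1780 → 890 → 445 → 1336 → 668 → 334 → 167 → 502 → 251 → 754 → 377 → 1132 → 566 → 283 → 850 → 425 → 1276 → 638 → 319 → 958 → 479 → 1438 → 719 → 2158 → 1079 → 3238 → 1619 → 4858 → 2429 → 7288 → 3644 → 1822 → 911 → 2734 → 1367 → 4102 → 2051 → 6154 → 3077 → 9232 → 4616 → 2308 → 1154 → 577 → 1732 → 866 → 433 → 1300 → 650 → 325 → 976 → 488 → 244 → 122 → 61 → 184 → 92 → 46 → 23 → 70 → 35 → 106 → 53 → 160 → 80 → 40 → 20 → 10 → 5 → 16 → 8 → 4 → 2 → 1
Total steps = 113

113 steps


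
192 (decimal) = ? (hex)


192 (base 10) = 192 (decimal)
192 (decimal) = C0 (base 16)


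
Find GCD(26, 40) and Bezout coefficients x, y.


Tabular extended Euclidean (each row: r = 26*s + 40*t):
r=26, s=1, t=0
r=40, s=0, t=1
q=0: r=26, s=1, t=0   [26*(1) + 40*(0) = 26]
q=1: r=14, s=-1, t=1   [26*(-1) + 40*(1) = 14]
q=1: r=12, s=2, t=-1   [26*(2) + 40*(-1) = 12]
q=1: r=2, s=-3, t=2   [26*(-3) + 40*(2) = 2]
q=6: r=0, s=20, t=-13   [26*(20) + 40*(-13) = 0]
GCD = 2; from the row with r=2: x=-3, y=2
Check: 26*(-3) + 40*(2) = -78 + 80 = 2

GCD = 2, x = -3, y = 2


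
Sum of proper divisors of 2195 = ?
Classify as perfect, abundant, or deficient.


Proper divisors: 1, 5, 439
Sum = 1 + 5 + 439 = 445
445 < 2195 → deficient

s(2195) = 445 (deficient)


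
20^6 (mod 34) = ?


20^1 mod 34 = 20
20^2 mod 34 = 26
20^3 mod 34 = 10
20^4 mod 34 = 30
20^5 mod 34 = 22
20^6 mod 34 = 32


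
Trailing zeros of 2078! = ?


floor(2078/5) = 415
floor(2078/25) = 83
floor(2078/125) = 16
floor(2078/625) = 3
Total = 517

517 trailing zeros


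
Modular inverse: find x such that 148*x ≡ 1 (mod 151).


Use the extended Euclidean algorithm on (151, 148); each row r = 151*s + 148*t:
r=151, s=1, t=0
r=148, s=0, t=1
q=1: r=3, s=1, t=-1   [151*(1) + 148*(-1) = 3]
q=49: r=1, s=-49, t=50   [151*(-49) + 148*(50) = 1]
q=3: r=0, s=148, t=-151   [151*(148) + 148*(-151) = 0]
GCD = 1 with t = 50, so 148*(50) ≡ 1 (mod 151)
Inverse = 50 mod 151 = 50
Check: 148 * 50 = 7400 ≡ 1 (mod 151)

148^(-1) ≡ 50 (mod 151)


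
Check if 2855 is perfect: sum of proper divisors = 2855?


Proper divisors of 2855: 1, 5, 571
Sum = 1 + 5 + 571 = 577

No, 2855 is not perfect (577 ≠ 2855)


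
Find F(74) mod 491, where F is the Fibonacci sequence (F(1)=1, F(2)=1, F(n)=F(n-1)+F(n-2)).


F(k) mod 491 for k=1..74:
1, 1, 2, 3, 5, 8, 13, 21, 34, 55, 89, 144, 233, 377, 119, 5, 124, 129, 253, 382, 144, 35, 179, 214, 393, 116, 18, 134, 152, 286, 438, 233, 180, 413, 102, 24, 126, 150, 276, 426, 211, 146, 357, 12, 369, 381, 259, 149, 408, 66, 474, 49, 32, 81, 113, 194, 307, 10, 317, 327, 153, 480, 142, 131, 273, 404, 186, 99, 285, 384, 178, 71, 249, 320
F(74) mod 491 = 320


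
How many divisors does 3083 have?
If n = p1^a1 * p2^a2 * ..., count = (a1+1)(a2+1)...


3083 = 3083^1
d(3083) = (1+1) = 2

2 divisors


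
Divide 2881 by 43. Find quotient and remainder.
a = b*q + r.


2881 = 43 * 67 + 0
Check: 2881 + 0 = 2881

q = 67, r = 0


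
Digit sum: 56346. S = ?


5 + 6 + 3 + 4 + 6 = 24


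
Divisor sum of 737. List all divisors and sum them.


Divisors of 737: 1, 11, 67, 737
Sum = 1 + 11 + 67 + 737 = 816

σ(737) = 816


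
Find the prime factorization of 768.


768 / 2 = 384
384 / 2 = 192
192 / 2 = 96
96 / 2 = 48
48 / 2 = 24
24 / 2 = 12
12 / 2 = 6
6 / 2 = 3
3 / 3 = 1
768 = 2^8 × 3


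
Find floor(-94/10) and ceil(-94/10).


-94/10 = -9.4000
floor = -10
ceil = -9

floor = -10, ceil = -9


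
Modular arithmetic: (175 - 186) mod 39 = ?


175 - 186 = -11
-11 mod 39 = 28


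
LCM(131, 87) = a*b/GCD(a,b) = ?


GCD(131, 87) = 1
LCM = 131*87/1 = 11397/1 = 11397

LCM = 11397


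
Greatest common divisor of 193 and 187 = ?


193 = 1 * 187 + 6
187 = 31 * 6 + 1
6 = 6 * 1 + 0
GCD = 1


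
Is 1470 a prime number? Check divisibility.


1470 / 2 = 735 (exact division)
1470 is NOT prime.

No, 1470 is not prime


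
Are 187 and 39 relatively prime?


Euclidean algorithm:
187 = 4 * 39 + 31
39 = 1 * 31 + 8
31 = 3 * 8 + 7
8 = 1 * 7 + 1
7 = 7 * 1 + 0
GCD(187, 39) = 1

Yes, coprime (GCD = 1)


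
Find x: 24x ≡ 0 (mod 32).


GCD(24, 32) = 8 divides 0
Divide: 3x ≡ 0 (mod 4)
x ≡ 0 (mod 4)


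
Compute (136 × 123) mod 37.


136 × 123 = 16728
16728 mod 37 = 4


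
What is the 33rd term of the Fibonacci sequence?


Sequence: 1, 1, 2, 3, 5, 8, 13, 21, 34, 55, 89, 144, 233, 377, 610, 987, 1597, 2584, 4181, 6765, 10946, 17711, 28657, 46368, 75025, 121393, 196418, 317811, 514229, 832040, 1346269, 2178309, 3524578
F(33) = 3524578


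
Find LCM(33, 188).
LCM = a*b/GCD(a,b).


GCD(33, 188) = 1
LCM = 33*188/1 = 6204/1 = 6204

LCM = 6204


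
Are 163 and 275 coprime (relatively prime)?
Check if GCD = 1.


Euclidean algorithm:
275 = 1 * 163 + 112
163 = 1 * 112 + 51
112 = 2 * 51 + 10
51 = 5 * 10 + 1
10 = 10 * 1 + 0
GCD(163, 275) = 1

Yes, coprime (GCD = 1)


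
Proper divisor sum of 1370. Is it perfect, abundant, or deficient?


Proper divisors: 1, 2, 5, 10, 137, 274, 685
Sum = 1 + 2 + 5 + 10 + 137 + 274 + 685 = 1114
1114 < 1370 → deficient

s(1370) = 1114 (deficient)


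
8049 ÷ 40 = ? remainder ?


8049 = 40 * 201 + 9
Check: 8040 + 9 = 8049

q = 201, r = 9


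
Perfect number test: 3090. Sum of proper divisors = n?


Proper divisors of 3090: 1, 2, 3, 5, 6, 10, 15, 30, 103, 206, 309, 515, 618, 1030, 1545
Sum = 1 + 2 + 3 + 5 + 6 + 10 + 15 + 30 + 103 + 206 + 309 + 515 + 618 + 1030 + 1545 = 4398

No, 3090 is not perfect (4398 ≠ 3090)


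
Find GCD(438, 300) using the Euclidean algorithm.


438 = 1 * 300 + 138
300 = 2 * 138 + 24
138 = 5 * 24 + 18
24 = 1 * 18 + 6
18 = 3 * 6 + 0
GCD = 6


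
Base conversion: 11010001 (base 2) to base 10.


11010001 (base 2) = 209 (decimal)
209 (decimal) = 209 (base 10)


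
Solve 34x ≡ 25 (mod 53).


GCD(34, 53) = 1, unique solution
a^(-1) mod 53 = 39
x = 39 * 25 mod 53 = 21

x ≡ 21 (mod 53)


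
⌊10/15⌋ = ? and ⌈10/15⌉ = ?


10/15 = 0.6667
floor = 0
ceil = 1

floor = 0, ceil = 1


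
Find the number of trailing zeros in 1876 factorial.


floor(1876/5) = 375
floor(1876/25) = 75
floor(1876/125) = 15
floor(1876/625) = 3
Total = 468

468 trailing zeros


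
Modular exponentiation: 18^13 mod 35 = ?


18^1 mod 35 = 18
18^2 mod 35 = 9
18^3 mod 35 = 22
18^4 mod 35 = 11
18^5 mod 35 = 23
18^6 mod 35 = 29
18^7 mod 35 = 32
18^8 mod 35 = 16
18^9 mod 35 = 8
18^10 mod 35 = 4
18^11 mod 35 = 2
18^12 mod 35 = 1
18^13 mod 35 = 18


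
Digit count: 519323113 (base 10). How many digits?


519323113 has 9 digits in base 10
floor(log10(519323113)) + 1 = floor(8.7154) + 1 = 9

9 digits (base 10)


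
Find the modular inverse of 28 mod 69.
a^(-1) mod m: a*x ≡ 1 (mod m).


Use the extended Euclidean algorithm on (69, 28); each row r = 69*s + 28*t:
r=69, s=1, t=0
r=28, s=0, t=1
q=2: r=13, s=1, t=-2   [69*(1) + 28*(-2) = 13]
q=2: r=2, s=-2, t=5   [69*(-2) + 28*(5) = 2]
q=6: r=1, s=13, t=-32   [69*(13) + 28*(-32) = 1]
q=2: r=0, s=-28, t=69   [69*(-28) + 28*(69) = 0]
GCD = 1 with t = -32, so 28*(-32) ≡ 1 (mod 69)
Inverse = -32 mod 69 = 37
Check: 28 * 37 = 1036 ≡ 1 (mod 69)

28^(-1) ≡ 37 (mod 69)


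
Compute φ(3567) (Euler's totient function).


3567 = 3 × 29 × 41
Prime factors: 3, 29, 41
φ(3567) = 3567 × (1-1/3) × (1-1/29) × (1-1/41)
= 3567 × 2/3 × 28/29 × 40/41 = 2240

φ(3567) = 2240


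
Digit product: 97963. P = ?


9 × 7 × 9 × 6 × 3 = 10206


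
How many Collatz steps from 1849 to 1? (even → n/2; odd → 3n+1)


1849 → 5548 → 2774 → 1387 → 4162 → 2081 → 6244 → 3122 → 1561 → 4684 → 2342 → 1171 → 3514 → 1757 → 5272 → 2636 → 1318 → 659 → 1978 → 989 → 2968 → 1484 → 742 → 371 → 1114 → 557 → 1672 → 836 → 418 → 209 → 628 → 314 → 157 → 472 → 236 → 118 → 59 → 178 → 89 → 268 → 134 → 67 → 202 → 101 → 304 → 152 → 76 → 38 → 19 → 58 → 29 → 88 → 44 → 22 → 11 → 34 → 17 → 52 → 26 → 13 → 40 → 20 → 10 → 5 → 16 → 8 → 4 → 2 → 1
Total steps = 68

68 steps


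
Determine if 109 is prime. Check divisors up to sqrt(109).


Check divisors up to sqrt(109) = 10.4403
No divisors found.
109 is prime.

Yes, 109 is prime


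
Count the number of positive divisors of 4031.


4031 = 29^1 × 139^1
d(4031) = (1+1) × (1+1) = 4

4 divisors


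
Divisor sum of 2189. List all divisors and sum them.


Divisors of 2189: 1, 11, 199, 2189
Sum = 1 + 11 + 199 + 2189 = 2400

σ(2189) = 2400


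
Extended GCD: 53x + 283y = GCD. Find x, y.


Tabular extended Euclidean (each row: r = 53*s + 283*t):
r=53, s=1, t=0
r=283, s=0, t=1
q=0: r=53, s=1, t=0   [53*(1) + 283*(0) = 53]
q=5: r=18, s=-5, t=1   [53*(-5) + 283*(1) = 18]
q=2: r=17, s=11, t=-2   [53*(11) + 283*(-2) = 17]
q=1: r=1, s=-16, t=3   [53*(-16) + 283*(3) = 1]
q=17: r=0, s=283, t=-53   [53*(283) + 283*(-53) = 0]
GCD = 1; from the row with r=1: x=-16, y=3
Check: 53*(-16) + 283*(3) = -848 + 849 = 1

GCD = 1, x = -16, y = 3


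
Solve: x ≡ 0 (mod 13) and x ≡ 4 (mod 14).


M = 13*14 = 182
M1 = M/13 = 14, M2 = M/14 = 13
M1^(-1) mod 13 = 1, M2^(-1) mod 14 = 13
x = 0*14*1 + 4*13*13 = 676
676 mod 182 = 130
Check: 130 mod 13 = 0 ✓, 130 mod 14 = 4 ✓

x ≡ 130 (mod 182)


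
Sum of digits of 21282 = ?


2 + 1 + 2 + 8 + 2 = 15


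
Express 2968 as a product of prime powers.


2968 / 2 = 1484
1484 / 2 = 742
742 / 2 = 371
371 / 7 = 53
53 / 53 = 1
2968 = 2^3 × 7 × 53


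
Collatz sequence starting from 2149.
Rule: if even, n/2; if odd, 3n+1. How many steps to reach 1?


2149 → 6448 → 3224 → 1612 → 806 → 403 → 1210 → 605 → 1816 → 908 → 454 → 227 → 682 → 341 → 1024 → 512 → 256 → 128 → 64 → 32 → 16 → 8 → 4 → 2 → 1
Total steps = 24

24 steps


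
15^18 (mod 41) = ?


15^1 mod 41 = 15
15^2 mod 41 = 20
15^3 mod 41 = 13
15^4 mod 41 = 31
15^5 mod 41 = 14
15^6 mod 41 = 5
15^7 mod 41 = 34
15^8 mod 41 = 18
15^9 mod 41 = 24
15^10 mod 41 = 32
15^11 mod 41 = 29
15^12 mod 41 = 25
15^13 mod 41 = 6
15^14 mod 41 = 8
15^15 mod 41 = 38
15^16 mod 41 = 37
15^17 mod 41 = 22
15^18 mod 41 = 2


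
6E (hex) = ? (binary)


6E (base 16) = 110 (decimal)
110 (decimal) = 1101110 (base 2)


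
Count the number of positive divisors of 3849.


3849 = 3^1 × 1283^1
d(3849) = (1+1) × (1+1) = 4

4 divisors


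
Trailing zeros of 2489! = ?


floor(2489/5) = 497
floor(2489/25) = 99
floor(2489/125) = 19
floor(2489/625) = 3
Total = 618

618 trailing zeros


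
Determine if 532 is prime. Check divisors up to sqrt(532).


532 / 2 = 266 (exact division)
532 is NOT prime.

No, 532 is not prime


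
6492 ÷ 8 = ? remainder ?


6492 = 8 * 811 + 4
Check: 6488 + 4 = 6492

q = 811, r = 4


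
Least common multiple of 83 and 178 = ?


GCD(83, 178) = 1
LCM = 83*178/1 = 14774/1 = 14774

LCM = 14774


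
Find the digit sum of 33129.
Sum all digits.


3 + 3 + 1 + 2 + 9 = 18


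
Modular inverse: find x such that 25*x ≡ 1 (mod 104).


Use the extended Euclidean algorithm on (104, 25); each row r = 104*s + 25*t:
r=104, s=1, t=0
r=25, s=0, t=1
q=4: r=4, s=1, t=-4   [104*(1) + 25*(-4) = 4]
q=6: r=1, s=-6, t=25   [104*(-6) + 25*(25) = 1]
q=4: r=0, s=25, t=-104   [104*(25) + 25*(-104) = 0]
GCD = 1 with t = 25, so 25*(25) ≡ 1 (mod 104)
Inverse = 25 mod 104 = 25
Check: 25 * 25 = 625 ≡ 1 (mod 104)

25^(-1) ≡ 25 (mod 104)


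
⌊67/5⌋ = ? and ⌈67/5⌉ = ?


67/5 = 13.4000
floor = 13
ceil = 14

floor = 13, ceil = 14


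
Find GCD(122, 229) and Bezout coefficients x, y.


Tabular extended Euclidean (each row: r = 122*s + 229*t):
r=122, s=1, t=0
r=229, s=0, t=1
q=0: r=122, s=1, t=0   [122*(1) + 229*(0) = 122]
q=1: r=107, s=-1, t=1   [122*(-1) + 229*(1) = 107]
q=1: r=15, s=2, t=-1   [122*(2) + 229*(-1) = 15]
q=7: r=2, s=-15, t=8   [122*(-15) + 229*(8) = 2]
q=7: r=1, s=107, t=-57   [122*(107) + 229*(-57) = 1]
q=2: r=0, s=-229, t=122   [122*(-229) + 229*(122) = 0]
GCD = 1; from the row with r=1: x=107, y=-57
Check: 122*(107) + 229*(-57) = 13054 - 13053 = 1

GCD = 1, x = 107, y = -57


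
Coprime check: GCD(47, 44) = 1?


Euclidean algorithm:
47 = 1 * 44 + 3
44 = 14 * 3 + 2
3 = 1 * 2 + 1
2 = 2 * 1 + 0
GCD(47, 44) = 1

Yes, coprime (GCD = 1)


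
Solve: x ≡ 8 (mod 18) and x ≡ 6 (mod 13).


M = 18*13 = 234
M1 = M/18 = 13, M2 = M/13 = 18
M1^(-1) mod 18 = 7, M2^(-1) mod 13 = 8
x = 8*13*7 + 6*18*8 = 1592
1592 mod 234 = 188
Check: 188 mod 18 = 8 ✓, 188 mod 13 = 6 ✓

x ≡ 188 (mod 234)


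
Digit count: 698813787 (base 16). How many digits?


698813787 in base 16 = 29A70D5B
Number of digits = 8

8 digits (base 16)


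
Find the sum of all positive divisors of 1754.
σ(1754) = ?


Divisors of 1754: 1, 2, 877, 1754
Sum = 1 + 2 + 877 + 1754 = 2634

σ(1754) = 2634


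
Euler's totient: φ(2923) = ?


2923 = 37 × 79
Prime factors: 37, 79
φ(2923) = 2923 × (1-1/37) × (1-1/79)
= 2923 × 36/37 × 78/79 = 2808

φ(2923) = 2808


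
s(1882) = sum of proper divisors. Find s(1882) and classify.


Proper divisors: 1, 2, 941
Sum = 1 + 2 + 941 = 944
944 < 1882 → deficient

s(1882) = 944 (deficient)


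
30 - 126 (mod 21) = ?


30 - 126 = -96
-96 mod 21 = 9


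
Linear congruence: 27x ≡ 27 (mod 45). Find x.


GCD(27, 45) = 9 divides 27
Divide: 3x ≡ 3 (mod 5)
x ≡ 1 (mod 5)


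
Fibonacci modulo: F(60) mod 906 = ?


F(k) mod 906 for k=1..60:
1, 1, 2, 3, 5, 8, 13, 21, 34, 55, 89, 144, 233, 377, 610, 81, 691, 772, 557, 423, 74, 497, 571, 162, 733, 895, 722, 711, 527, 332, 859, 285, 238, 523, 761, 378, 233, 611, 844, 549, 487, 130, 617, 747, 458, 299, 757, 150, 1, 151, 152, 303, 455, 758, 307, 159, 466, 625, 185, 810
F(60) mod 906 = 810


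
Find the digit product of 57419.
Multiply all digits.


5 × 7 × 4 × 1 × 9 = 1260


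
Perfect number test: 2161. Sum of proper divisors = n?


Proper divisors of 2161: 1
Sum = 1 = 1

No, 2161 is not perfect (1 ≠ 2161)


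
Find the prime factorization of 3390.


3390 / 2 = 1695
1695 / 3 = 565
565 / 5 = 113
113 / 113 = 1
3390 = 2 × 3 × 5 × 113


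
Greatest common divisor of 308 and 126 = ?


308 = 2 * 126 + 56
126 = 2 * 56 + 14
56 = 4 * 14 + 0
GCD = 14


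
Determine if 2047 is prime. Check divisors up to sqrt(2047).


2047 / 23 = 89 (exact division)
2047 is NOT prime.

No, 2047 is not prime


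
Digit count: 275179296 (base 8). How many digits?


275179296 in base 8 = 2031563440
Number of digits = 10

10 digits (base 8)


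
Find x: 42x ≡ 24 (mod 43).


GCD(42, 43) = 1, unique solution
a^(-1) mod 43 = 42
x = 42 * 24 mod 43 = 19

x ≡ 19 (mod 43)


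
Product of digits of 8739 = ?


8 × 7 × 3 × 9 = 1512


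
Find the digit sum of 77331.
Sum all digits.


7 + 7 + 3 + 3 + 1 = 21


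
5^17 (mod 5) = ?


5^1 mod 5 = 0
5^2 mod 5 = 0
5^3 mod 5 = 0
5^4 mod 5 = 0
5^5 mod 5 = 0
5^6 mod 5 = 0
5^7 mod 5 = 0
5^8 mod 5 = 0
5^9 mod 5 = 0
5^10 mod 5 = 0
5^11 mod 5 = 0
5^12 mod 5 = 0
5^13 mod 5 = 0
5^14 mod 5 = 0
5^15 mod 5 = 0
5^16 mod 5 = 0
5^17 mod 5 = 0


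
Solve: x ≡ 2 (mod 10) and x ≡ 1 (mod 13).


M = 10*13 = 130
M1 = M/10 = 13, M2 = M/13 = 10
M1^(-1) mod 10 = 7, M2^(-1) mod 13 = 4
x = 2*13*7 + 1*10*4 = 222
222 mod 130 = 92
Check: 92 mod 10 = 2 ✓, 92 mod 13 = 1 ✓

x ≡ 92 (mod 130)


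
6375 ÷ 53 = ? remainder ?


6375 = 53 * 120 + 15
Check: 6360 + 15 = 6375

q = 120, r = 15


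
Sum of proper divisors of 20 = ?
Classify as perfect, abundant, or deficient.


Proper divisors: 1, 2, 4, 5, 10
Sum = 1 + 2 + 4 + 5 + 10 = 22
22 > 20 → abundant

s(20) = 22 (abundant)


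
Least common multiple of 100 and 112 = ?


GCD(100, 112) = 4
LCM = 100*112/4 = 11200/4 = 2800

LCM = 2800


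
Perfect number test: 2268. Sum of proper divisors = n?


Proper divisors of 2268: 1, 2, 3, 4, 6, 7, 9, 12, 14, 18, 21, 27, 28, 36, 42, 54, 63, 81, 84, 108, 126, 162, 189, 252, 324, 378, 567, 756, 1134
Sum = 1 + 2 + 3 + 4 + 6 + 7 + 9 + 12 + 14 + 18 + 21 + 27 + 28 + 36 + 42 + 54 + 63 + 81 + 84 + 108 + 126 + 162 + 189 + 252 + 324 + 378 + 567 + 756 + 1134 = 4508

No, 2268 is not perfect (4508 ≠ 2268)


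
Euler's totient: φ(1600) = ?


1600 = 2^6 × 5^2
Prime factors: 2, 5
φ(1600) = 1600 × (1-1/2) × (1-1/5)
= 1600 × 1/2 × 4/5 = 640

φ(1600) = 640


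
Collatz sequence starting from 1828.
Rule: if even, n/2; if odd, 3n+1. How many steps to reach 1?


1828 → 914 → 457 → 1372 → 686 → 343 → 1030 → 515 → 1546 → 773 → 2320 → 1160 → 580 → 290 → 145 → 436 → 218 → 109 → 328 → 164 → 82 → 41 → 124 → 62 → 31 → 94 → 47 → 142 → 71 → 214 → 107 → 322 → 161 → 484 → 242 → 121 → 364 → 182 → 91 → 274 → 137 → 412 → 206 → 103 → 310 → 155 → 466 → 233 → 700 → 350 → 175 → 526 → 263 → 790 → 395 → 1186 → 593 → 1780 → 890 → 445 → 1336 → 668 → 334 → 167 → 502 → 251 → 754 → 377 → 1132 → 566 → 283 → 850 → 425 → 1276 → 638 → 319 → 958 → 479 → 1438 → 719 → 2158 → 1079 → 3238 → 1619 → 4858 → 2429 → 7288 → 3644 → 1822 → 911 → 2734 → 1367 → 4102 → 2051 → 6154 → 3077 → 9232 → 4616 → 2308 → 1154 → 577 → 1732 → 866 → 433 → 1300 → 650 → 325 → 976 → 488 → 244 → 122 → 61 → 184 → 92 → 46 → 23 → 70 → 35 → 106 → 53 → 160 → 80 → 40 → 20 → 10 → 5 → 16 → 8 → 4 → 2 → 1
Total steps = 130

130 steps


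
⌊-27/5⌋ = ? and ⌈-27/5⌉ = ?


-27/5 = -5.4000
floor = -6
ceil = -5

floor = -6, ceil = -5


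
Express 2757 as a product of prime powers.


2757 / 3 = 919
919 / 919 = 1
2757 = 3 × 919


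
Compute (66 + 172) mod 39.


66 + 172 = 238
238 mod 39 = 4


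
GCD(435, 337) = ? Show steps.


435 = 1 * 337 + 98
337 = 3 * 98 + 43
98 = 2 * 43 + 12
43 = 3 * 12 + 7
12 = 1 * 7 + 5
7 = 1 * 5 + 2
5 = 2 * 2 + 1
2 = 2 * 1 + 0
GCD = 1


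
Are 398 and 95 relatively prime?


Euclidean algorithm:
398 = 4 * 95 + 18
95 = 5 * 18 + 5
18 = 3 * 5 + 3
5 = 1 * 3 + 2
3 = 1 * 2 + 1
2 = 2 * 1 + 0
GCD(398, 95) = 1

Yes, coprime (GCD = 1)


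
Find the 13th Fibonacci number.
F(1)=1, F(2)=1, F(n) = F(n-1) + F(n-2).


Sequence: 1, 1, 2, 3, 5, 8, 13, 21, 34, 55, 89, 144, 233
F(13) = 233


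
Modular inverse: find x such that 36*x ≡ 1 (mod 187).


Use the extended Euclidean algorithm on (187, 36); each row r = 187*s + 36*t:
r=187, s=1, t=0
r=36, s=0, t=1
q=5: r=7, s=1, t=-5   [187*(1) + 36*(-5) = 7]
q=5: r=1, s=-5, t=26   [187*(-5) + 36*(26) = 1]
q=7: r=0, s=36, t=-187   [187*(36) + 36*(-187) = 0]
GCD = 1 with t = 26, so 36*(26) ≡ 1 (mod 187)
Inverse = 26 mod 187 = 26
Check: 36 * 26 = 936 ≡ 1 (mod 187)

36^(-1) ≡ 26 (mod 187)


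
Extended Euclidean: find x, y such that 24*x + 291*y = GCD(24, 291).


Tabular extended Euclidean (each row: r = 24*s + 291*t):
r=24, s=1, t=0
r=291, s=0, t=1
q=0: r=24, s=1, t=0   [24*(1) + 291*(0) = 24]
q=12: r=3, s=-12, t=1   [24*(-12) + 291*(1) = 3]
q=8: r=0, s=97, t=-8   [24*(97) + 291*(-8) = 0]
GCD = 3; from the row with r=3: x=-12, y=1
Check: 24*(-12) + 291*(1) = -288 + 291 = 3

GCD = 3, x = -12, y = 1


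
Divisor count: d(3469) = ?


3469 = 3469^1
d(3469) = (1+1) = 2

2 divisors


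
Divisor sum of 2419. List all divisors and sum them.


Divisors of 2419: 1, 41, 59, 2419
Sum = 1 + 41 + 59 + 2419 = 2520

σ(2419) = 2520


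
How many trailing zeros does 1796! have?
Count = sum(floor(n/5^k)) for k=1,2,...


floor(1796/5) = 359
floor(1796/25) = 71
floor(1796/125) = 14
floor(1796/625) = 2
Total = 446

446 trailing zeros


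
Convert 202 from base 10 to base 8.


202 (base 10) = 202 (decimal)
202 (decimal) = 312 (base 8)


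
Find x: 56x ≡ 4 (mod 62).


GCD(56, 62) = 2 divides 4
Divide: 28x ≡ 2 (mod 31)
x ≡ 20 (mod 31)


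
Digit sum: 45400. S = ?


4 + 5 + 4 + 0 + 0 = 13


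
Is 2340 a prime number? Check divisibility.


2340 / 2 = 1170 (exact division)
2340 is NOT prime.

No, 2340 is not prime


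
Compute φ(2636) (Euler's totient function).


2636 = 2^2 × 659
Prime factors: 2, 659
φ(2636) = 2636 × (1-1/2) × (1-1/659)
= 2636 × 1/2 × 658/659 = 1316

φ(2636) = 1316


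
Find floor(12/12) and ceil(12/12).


12/12 = 1.0000
floor = 1
ceil = 1

floor = 1, ceil = 1


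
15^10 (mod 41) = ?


15^1 mod 41 = 15
15^2 mod 41 = 20
15^3 mod 41 = 13
15^4 mod 41 = 31
15^5 mod 41 = 14
15^6 mod 41 = 5
15^7 mod 41 = 34
15^8 mod 41 = 18
15^9 mod 41 = 24
15^10 mod 41 = 32


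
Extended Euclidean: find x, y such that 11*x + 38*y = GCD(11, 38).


Tabular extended Euclidean (each row: r = 11*s + 38*t):
r=11, s=1, t=0
r=38, s=0, t=1
q=0: r=11, s=1, t=0   [11*(1) + 38*(0) = 11]
q=3: r=5, s=-3, t=1   [11*(-3) + 38*(1) = 5]
q=2: r=1, s=7, t=-2   [11*(7) + 38*(-2) = 1]
q=5: r=0, s=-38, t=11   [11*(-38) + 38*(11) = 0]
GCD = 1; from the row with r=1: x=7, y=-2
Check: 11*(7) + 38*(-2) = 77 - 76 = 1

GCD = 1, x = 7, y = -2


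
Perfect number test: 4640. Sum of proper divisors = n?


Proper divisors of 4640: 1, 2, 4, 5, 8, 10, 16, 20, 29, 32, 40, 58, 80, 116, 145, 160, 232, 290, 464, 580, 928, 1160, 2320
Sum = 1 + 2 + 4 + 5 + 8 + 10 + 16 + 20 + 29 + 32 + 40 + 58 + 80 + 116 + 145 + 160 + 232 + 290 + 464 + 580 + 928 + 1160 + 2320 = 6700

No, 4640 is not perfect (6700 ≠ 4640)


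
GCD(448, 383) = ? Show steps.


448 = 1 * 383 + 65
383 = 5 * 65 + 58
65 = 1 * 58 + 7
58 = 8 * 7 + 2
7 = 3 * 2 + 1
2 = 2 * 1 + 0
GCD = 1


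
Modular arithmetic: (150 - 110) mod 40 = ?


150 - 110 = 40
40 mod 40 = 0


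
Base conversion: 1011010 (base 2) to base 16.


1011010 (base 2) = 90 (decimal)
90 (decimal) = 5A (base 16)


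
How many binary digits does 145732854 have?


145732854 in base 2 = 1000101011111011010011110110
Number of digits = 28

28 digits (base 2)
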